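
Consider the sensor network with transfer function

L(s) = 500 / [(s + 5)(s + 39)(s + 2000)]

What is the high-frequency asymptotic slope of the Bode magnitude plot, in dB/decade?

-60 dB/decade

Each pole contributes −20 dB/decade at high frequency; each zero contributes +20 dB/decade.
Net: 0 zero(s) − 3 pole(s) → -60 dB/decade.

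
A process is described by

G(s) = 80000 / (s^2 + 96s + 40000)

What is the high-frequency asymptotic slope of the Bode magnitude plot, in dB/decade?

Each pole contributes −20 dB/decade at high frequency; each zero contributes +20 dB/decade.
Net: 0 zero(s) − 2 pole(s) → -40 dB/decade.

-40 dB/decade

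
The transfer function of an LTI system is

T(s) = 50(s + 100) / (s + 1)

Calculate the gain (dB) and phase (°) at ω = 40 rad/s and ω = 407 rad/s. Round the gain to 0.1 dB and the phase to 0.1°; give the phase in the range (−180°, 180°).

ω = 40: 42.6 dB, -66.8°; ω = 407: 34.2 dB, -13.7°

At s = jω = j40:
zero (s+100): 100 + j40 → |·| = √(100²+40²) = √11600 ≈ 107.7, ∠ = arctan(40/100) ≈ 21.80°
pole (s+1): 1 + j40 → |·| = √(1²+40²) = √1601 ≈ 40.012, ∠ = arctan(40/1) ≈ 88.57°
|T| = 50 · 107.7 / 40.012 ≈ 134.58
Gain = 20 log₁₀(134.58) ≈ 42.58 dB
∠T = 21.80° − 88.57° = -66.77°

At s = jω = j407:
zero (s+100): 100 + j407 → |·| = √(100²+407²) = √175649 ≈ 419.1, ∠ = arctan(407/100) ≈ 76.20°
pole (s+1): 1 + j407 → |·| = √(1²+407²) = √165650 ≈ 407, ∠ = arctan(407/1) ≈ 89.86°
|T| = 50 · 419.1 / 407 ≈ 51.486
Gain = 20 log₁₀(51.486) ≈ 34.23 dB
∠T = 76.20° − 89.86° = -13.66°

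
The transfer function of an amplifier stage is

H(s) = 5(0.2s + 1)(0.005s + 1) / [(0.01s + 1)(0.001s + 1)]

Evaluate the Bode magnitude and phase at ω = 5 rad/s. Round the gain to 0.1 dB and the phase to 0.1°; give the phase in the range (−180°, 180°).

17.0 dB, 43.3°

At ω = 5 rad/s:
zero (1 + j5·0.2) = 1 + j1 → |·| ≈ 1.4142, ∠ ≈ 45.00°
zero (1 + j5·0.005) = 1 + j0.025 → |·| ≈ 1.0003, ∠ ≈ 1.43°
pole (1 + j5·0.01) = 1 + j0.05 → |·| ≈ 1.0012, ∠ ≈ 2.86°
pole (1 + j5·0.001) = 1 + j0.005 → |·| ≈ 1, ∠ ≈ 0.29°
|H| = 5 · 1.4142 · 1.0003 / (1.0012 · 1) ≈ 7.0646
Gain = 20 log₁₀(7.0646) ≈ 16.98 dB
∠H = (45.00° + 1.43°) − (2.86° + 0.29°) = 43.28°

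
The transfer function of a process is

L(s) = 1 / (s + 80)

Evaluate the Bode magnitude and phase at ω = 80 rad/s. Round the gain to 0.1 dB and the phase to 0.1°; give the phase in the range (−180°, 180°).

-41.1 dB, -45.0°

Substitute s = j80:
Numerator: 1 = 1 + j0
Denominator: (j80) + 80 = 80 + j80
|N| = √(1² + 0²) ≈ 1, ∠N ≈ 0.00°
|D| = √(80² + 80²) ≈ 113.14, ∠D ≈ 45.00°
|L| = 1 / 113.14 ≈ 0.0088386
Gain = 20 log₁₀(0.0088386) ≈ -41.07 dB
∠L = 0.00° − 45.00° = -45.00°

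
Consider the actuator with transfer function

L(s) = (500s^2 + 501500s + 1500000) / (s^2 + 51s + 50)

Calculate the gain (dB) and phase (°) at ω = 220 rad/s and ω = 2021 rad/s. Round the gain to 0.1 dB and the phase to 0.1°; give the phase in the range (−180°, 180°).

ω = 220: 67.1 dB, -65.3°; ω = 2021: 54.9 dB, -25.0°

Substitute s = j220:
Numerator: 500(j220)^2 + 501500(j220) + 1500000 = -22700000 + j110330000
Denominator: (j220)^2 + 51(j220) + 50 = -48350 + j11220
|N| = √(22700000² + 110330000²) ≈ 1.1264e+08, ∠N ≈ 101.63°
|D| = √(48350² + 11220²) ≈ 49635, ∠D ≈ 166.94°
|L| = 1.1264e+08 / 49635 ≈ 2269.4
Gain = 20 log₁₀(2269.4) ≈ 67.12 dB
∠L = 101.63° − 166.94° = -65.31°

Substitute s = j2021:
Numerator: 500(j2021)^2 + 501500(j2021) + 1500000 = -2040720500 + j1013531500
Denominator: (j2021)^2 + 51(j2021) + 50 = -4084391 + j103071
|N| = √(2040720500² + 1013531500²) ≈ 2.2785e+09, ∠N ≈ 153.59°
|D| = √(4084391² + 103071²) ≈ 4.0857e+06, ∠D ≈ 178.55°
|L| = 2.2785e+09 / 4.0857e+06 ≈ 557.68
Gain = 20 log₁₀(557.68) ≈ 54.93 dB
∠L = 153.59° − 178.55° = -24.96°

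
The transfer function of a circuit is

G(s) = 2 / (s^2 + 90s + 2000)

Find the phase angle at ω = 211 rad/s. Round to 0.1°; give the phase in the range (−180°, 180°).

Substitute s = j211:
Numerator: 2 = 2 + j0
Denominator: (j211)^2 + 90(j211) + 2000 = -42521 + j18990
|N| = √(2² + 0²) ≈ 2, ∠N ≈ 0.00°
|D| = √(42521² + 18990²) ≈ 46569, ∠D ≈ 155.93°
∠G = 0.00° − 155.93° = -155.93°

-155.9°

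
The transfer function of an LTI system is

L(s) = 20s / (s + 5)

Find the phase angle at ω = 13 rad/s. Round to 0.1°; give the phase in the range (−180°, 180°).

At s = jω = j13:
zero at origin: s = j13 → |·| = 13, ∠ = 90.00°
pole (s+5): 5 + j13 → |·| = √(5²+13²) = √194 ≈ 13.928, ∠ = arctan(13/5) ≈ 68.96°
∠L = 90.00° − 68.96° = 21.04°

21.0°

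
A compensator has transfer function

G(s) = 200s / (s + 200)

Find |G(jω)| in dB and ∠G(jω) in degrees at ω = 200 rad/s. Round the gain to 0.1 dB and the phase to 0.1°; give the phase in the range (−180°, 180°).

At s = jω = j200:
zero at origin: s = j200 → |·| = 200, ∠ = 90.00°
pole (s+200): 200 + j200 → |·| = √(200²+200²) = √80000 ≈ 282.84, ∠ = arctan(200/200) ≈ 45.00°
|G| = 200 · 200 / 282.84 ≈ 141.42
Gain = 20 log₁₀(141.42) ≈ 43.01 dB
∠G = 90.00° − 45.00° = 45.00°

43.0 dB, 45.0°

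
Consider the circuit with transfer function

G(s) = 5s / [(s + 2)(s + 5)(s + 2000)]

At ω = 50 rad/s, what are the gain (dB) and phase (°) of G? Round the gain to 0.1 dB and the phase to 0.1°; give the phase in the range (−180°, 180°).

-86.1 dB, -83.4°

At s = jω = j50:
zero at origin: s = j50 → |·| = 50, ∠ = 90.00°
pole (s+2): 2 + j50 → |·| = √(2²+50²) = √2504 ≈ 50.04, ∠ = arctan(50/2) ≈ 87.71°
pole (s+5): 5 + j50 → |·| = √(5²+50²) = √2525 ≈ 50.249, ∠ = arctan(50/5) ≈ 84.29°
pole (s+2000): 2000 + j50 → |·| = √(2000²+50²) = √4002500 ≈ 2000.6, ∠ = arctan(50/2000) ≈ 1.43°
|G| = 5 · 50 / 5.0304e+06 ≈ 4.9698e-05
Gain = 20 log₁₀(4.9698e-05) ≈ -86.07 dB
∠G = 90.00° − 173.43° = -83.43°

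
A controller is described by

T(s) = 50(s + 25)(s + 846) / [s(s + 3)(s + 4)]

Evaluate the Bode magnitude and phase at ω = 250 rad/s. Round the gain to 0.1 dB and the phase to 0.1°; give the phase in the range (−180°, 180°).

-3.0 dB, -167.6°

At s = jω = j250:
zero (s+25): 25 + j250 → |·| = √(25²+250²) = √63125 ≈ 251.25, ∠ = arctan(250/25) ≈ 84.29°
zero (s+846): 846 + j250 → |·| = √(846²+250²) = √778216 ≈ 882.17, ∠ = arctan(250/846) ≈ 16.46°
pole (s+3): 3 + j250 → |·| = √(3²+250²) = √62509 ≈ 250.02, ∠ = arctan(250/3) ≈ 89.31°
pole (s+4): 4 + j250 → |·| = √(4²+250²) = √62516 ≈ 250.03, ∠ = arctan(250/4) ≈ 89.08°
pole at origin: |s| = 250, ∠ = 90.00° (in denominator)
|T| = 50 · 2.2165e+05 / 1.5628e+07 ≈ 0.70914
Gain = 20 log₁₀(0.70914) ≈ -2.99 dB
∠T = 100.75° − 268.39° = -167.64°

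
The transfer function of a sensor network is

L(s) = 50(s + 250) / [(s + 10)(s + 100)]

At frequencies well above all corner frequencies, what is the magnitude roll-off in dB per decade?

-20 dB/decade

Each pole contributes −20 dB/decade at high frequency; each zero contributes +20 dB/decade.
Net: 1 zero(s) − 2 pole(s) → -20 dB/decade.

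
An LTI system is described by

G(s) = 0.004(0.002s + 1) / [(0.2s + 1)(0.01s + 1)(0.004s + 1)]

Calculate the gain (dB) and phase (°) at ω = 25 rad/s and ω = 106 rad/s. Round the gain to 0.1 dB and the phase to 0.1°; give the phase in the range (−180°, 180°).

At ω = 25 rad/s:
zero (1 + j25·0.002) = 1 + j0.05 → |·| ≈ 1.0012, ∠ ≈ 2.86°
pole (1 + j25·0.2) = 1 + j5 → |·| ≈ 5.099, ∠ ≈ 78.69°
pole (1 + j25·0.01) = 1 + j0.25 → |·| ≈ 1.0308, ∠ ≈ 14.04°
pole (1 + j25·0.004) = 1 + j0.1 → |·| ≈ 1.005, ∠ ≈ 5.71°
|G| = 0.004 · 1.0012 / (5.099 · 1.0308 · 1.005) ≈ 0.00075815
Gain = 20 log₁₀(0.00075815) ≈ -62.40 dB
∠G = (2.86°) − (78.69° + 14.04° + 5.71°) = -95.58°

At ω = 106 rad/s:
zero (1 + j106·0.002) = 1 + j0.212 → |·| ≈ 1.0222, ∠ ≈ 11.97°
pole (1 + j106·0.2) = 1 + j21.2 → |·| ≈ 21.224, ∠ ≈ 87.30°
pole (1 + j106·0.01) = 1 + j1.06 → |·| ≈ 1.4573, ∠ ≈ 46.67°
pole (1 + j106·0.004) = 1 + j0.424 → |·| ≈ 1.0862, ∠ ≈ 22.98°
|G| = 0.004 · 1.0222 / (21.224 · 1.4573 · 1.0862) ≈ 0.00012171
Gain = 20 log₁₀(0.00012171) ≈ -78.29 dB
∠G = (11.97°) − (87.30° + 46.67° + 22.98°) = -144.98°

ω = 25: -62.4 dB, -95.6°; ω = 106: -78.3 dB, -145.0°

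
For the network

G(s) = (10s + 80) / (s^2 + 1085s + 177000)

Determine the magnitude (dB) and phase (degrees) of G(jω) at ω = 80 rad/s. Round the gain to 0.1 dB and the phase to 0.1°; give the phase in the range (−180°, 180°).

-47.5 dB, 57.3°

Substitute s = j80:
Numerator: 10(j80) + 80 = 80 + j800
Denominator: (j80)^2 + 1085(j80) + 177000 = 170600 + j86800
|N| = √(80² + 800²) ≈ 803.99, ∠N ≈ 84.29°
|D| = √(170600² + 86800²) ≈ 1.9141e+05, ∠D ≈ 26.97°
|G| = 803.99 / 1.9141e+05 ≈ 0.0042004
Gain = 20 log₁₀(0.0042004) ≈ -47.53 dB
∠G = 84.29° − 26.97° = 57.32°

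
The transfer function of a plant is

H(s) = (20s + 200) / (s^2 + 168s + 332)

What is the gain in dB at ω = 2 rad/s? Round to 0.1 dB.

Substitute s = j2:
Numerator: 20(j2) + 200 = 200 + j40
Denominator: (j2)^2 + 168(j2) + 332 = 328 + j336
|N| = √(200² + 40²) ≈ 203.96, ∠N ≈ 11.31°
|D| = √(328² + 336²) ≈ 469.55, ∠D ≈ 45.69°
|H| = 203.96 / 469.55 ≈ 0.43437
Gain = 20 log₁₀(0.43437) ≈ -7.24 dB

-7.2 dB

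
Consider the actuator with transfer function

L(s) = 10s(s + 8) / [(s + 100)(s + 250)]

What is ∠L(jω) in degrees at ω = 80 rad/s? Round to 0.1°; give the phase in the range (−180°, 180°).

At s = jω = j80:
zero (s+8): 8 + j80 → |·| = √(8²+80²) = √6464 ≈ 80.399, ∠ = arctan(80/8) ≈ 84.29°
zero at origin: s = j80 → |·| = 80, ∠ = 90.00°
pole (s+100): 100 + j80 → |·| = √(100²+80²) = √16400 ≈ 128.06, ∠ = arctan(80/100) ≈ 38.66°
pole (s+250): 250 + j80 → |·| = √(250²+80²) = √68900 ≈ 262.49, ∠ = arctan(80/250) ≈ 17.74°
∠L = 174.29° − 56.40° = 117.89°

117.9°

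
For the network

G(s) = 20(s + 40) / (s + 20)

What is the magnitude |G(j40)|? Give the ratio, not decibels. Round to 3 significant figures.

25.3

At s = jω = j40:
zero (s+40): 40 + j40 → |·| = √(40²+40²) = √3200 ≈ 56.569, ∠ = arctan(40/40) ≈ 45.00°
pole (s+20): 20 + j40 → |·| = √(20²+40²) = √2000 ≈ 44.721, ∠ = arctan(40/20) ≈ 63.43°
|G| = 20 · 56.569 / 44.721 ≈ 25.299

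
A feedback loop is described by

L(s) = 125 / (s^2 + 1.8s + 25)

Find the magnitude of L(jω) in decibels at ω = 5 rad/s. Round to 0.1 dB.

22.9 dB

At s = jω = j5:
quadratic: (j5)² + 1.8·j5 + 25 = 0 + j9 → |·| ≈ 9, ∠ ≈ 90.00°
|L| = 125 / 9 ≈ 13.889
Gain = 20 log₁₀(13.889) ≈ 22.85 dB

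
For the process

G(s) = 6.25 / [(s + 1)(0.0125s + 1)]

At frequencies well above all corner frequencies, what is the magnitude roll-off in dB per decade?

Each pole contributes −20 dB/decade at high frequency; each zero contributes +20 dB/decade.
Net: 0 zero(s) − 2 pole(s) → -40 dB/decade.

-40 dB/decade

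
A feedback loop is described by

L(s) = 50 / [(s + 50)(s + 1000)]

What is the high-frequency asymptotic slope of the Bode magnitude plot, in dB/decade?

Each pole contributes −20 dB/decade at high frequency; each zero contributes +20 dB/decade.
Net: 0 zero(s) − 2 pole(s) → -40 dB/decade.

-40 dB/decade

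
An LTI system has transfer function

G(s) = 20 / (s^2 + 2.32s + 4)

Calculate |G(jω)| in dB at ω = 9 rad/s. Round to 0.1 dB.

At s = jω = j9:
quadratic: (j9)² + 2.32·j9 + 4 = -77 + j20.88 → |·| ≈ 79.781, ∠ ≈ 164.83°
|G| = 20 / 79.781 ≈ 0.25069
Gain = 20 log₁₀(0.25069) ≈ -12.02 dB

-12.0 dB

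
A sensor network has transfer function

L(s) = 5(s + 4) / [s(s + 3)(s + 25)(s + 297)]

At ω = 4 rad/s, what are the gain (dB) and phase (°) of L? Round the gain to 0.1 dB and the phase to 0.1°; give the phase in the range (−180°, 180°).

-74.5 dB, -108.0°

At s = jω = j4:
zero (s+4): 4 + j4 → |·| = √(4²+4²) = √32 ≈ 5.6569, ∠ = arctan(4/4) ≈ 45.00°
pole (s+3): 3 + j4 → |·| = √(3²+4²) = √25 ≈ 5, ∠ = arctan(4/3) ≈ 53.13°
pole (s+25): 25 + j4 → |·| = √(25²+4²) = √641 ≈ 25.318, ∠ = arctan(4/25) ≈ 9.09°
pole (s+297): 297 + j4 → |·| = √(297²+4²) = √88225 ≈ 297.03, ∠ = arctan(4/297) ≈ 0.77°
pole at origin: |s| = 4, ∠ = 90.00° (in denominator)
|L| = 5 · 5.6569 / 1.504e+05 ≈ 0.00018806
Gain = 20 log₁₀(0.00018806) ≈ -74.51 dB
∠L = 45.00° − 152.99° = -107.99°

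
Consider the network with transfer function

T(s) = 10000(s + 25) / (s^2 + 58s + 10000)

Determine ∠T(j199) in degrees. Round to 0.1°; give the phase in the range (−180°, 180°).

At s = jω = j199:
zero (s+25): 25 + j199 → |·| = √(25²+199²) = √40226 ≈ 200.56, ∠ = arctan(199/25) ≈ 82.84°
quadratic: (j199)² + 58·j199 + 10000 = -29601 + j11542 → |·| ≈ 31772, ∠ ≈ 158.70°
∠T = 82.84° − 158.70° = -75.86°

-75.9°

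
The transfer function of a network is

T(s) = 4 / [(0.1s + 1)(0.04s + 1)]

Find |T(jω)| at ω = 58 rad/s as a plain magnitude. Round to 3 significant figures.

0.269

At ω = 58 rad/s:
pole (1 + j58·0.1) = 1 + j5.8 → |·| ≈ 5.8856, ∠ ≈ 80.22°
pole (1 + j58·0.04) = 1 + j2.32 → |·| ≈ 2.5263, ∠ ≈ 66.68°
|T| = 4 · 1 / (5.8856 · 2.5263) ≈ 0.26902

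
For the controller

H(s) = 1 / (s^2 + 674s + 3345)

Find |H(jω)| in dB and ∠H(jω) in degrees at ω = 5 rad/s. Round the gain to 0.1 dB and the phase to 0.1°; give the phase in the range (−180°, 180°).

-73.5 dB, -45.4°

Substitute s = j5:
Numerator: 1 = 1 + j0
Denominator: (j5)^2 + 674(j5) + 3345 = 3320 + j3370
|N| = √(1² + 0²) ≈ 1, ∠N ≈ 0.00°
|D| = √(3320² + 3370²) ≈ 4730.7, ∠D ≈ 45.43°
|H| = 1 / 4730.7 ≈ 0.00021139
Gain = 20 log₁₀(0.00021139) ≈ -73.50 dB
∠H = 0.00° − 45.43° = -45.43°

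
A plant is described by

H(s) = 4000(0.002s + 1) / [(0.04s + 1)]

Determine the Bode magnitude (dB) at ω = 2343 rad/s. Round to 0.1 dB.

At ω = 2343 rad/s:
zero (1 + j2343·0.002) = 1 + j4.686 → |·| ≈ 4.7915, ∠ ≈ 77.95°
pole (1 + j2343·0.04) = 1 + j93.72 → |·| ≈ 93.725, ∠ ≈ 89.39°
|H| = 4000 · 4.7915 / (93.725) ≈ 204.49
Gain = 20 log₁₀(204.49) ≈ 46.21 dB

46.2 dB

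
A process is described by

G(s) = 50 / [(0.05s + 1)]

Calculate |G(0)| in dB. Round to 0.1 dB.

34.0 dB

G(0) = 50 · 1 / 1 = 50
20 log₁₀(50) ≈ 33.98 dB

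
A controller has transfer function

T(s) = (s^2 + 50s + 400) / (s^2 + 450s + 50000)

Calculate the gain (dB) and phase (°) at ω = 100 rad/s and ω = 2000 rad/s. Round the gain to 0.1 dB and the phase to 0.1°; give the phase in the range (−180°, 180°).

ω = 100: -14.9 dB, 104.1°; ω = 2000: -0.1 dB, 11.4°

Substitute s = j100:
Numerator: (j100)^2 + 50(j100) + 400 = -9600 + j5000
Denominator: (j100)^2 + 450(j100) + 50000 = 40000 + j45000
|N| = √(9600² + 5000²) ≈ 10824, ∠N ≈ 152.49°
|D| = √(40000² + 45000²) ≈ 60208, ∠D ≈ 48.37°
|T| = 10824 / 60208 ≈ 0.17978
Gain = 20 log₁₀(0.17978) ≈ -14.91 dB
∠T = 152.49° − 48.37° = 104.12°

Substitute s = j2000:
Numerator: (j2000)^2 + 50(j2000) + 400 = -3999600 + j100000
Denominator: (j2000)^2 + 450(j2000) + 50000 = -3950000 + j900000
|N| = √(3999600² + 100000²) ≈ 4.0008e+06, ∠N ≈ 178.57°
|D| = √(3950000² + 900000²) ≈ 4.0512e+06, ∠D ≈ 167.16°
|T| = 4.0008e+06 / 4.0512e+06 ≈ 0.98756
Gain = 20 log₁₀(0.98756) ≈ -0.11 dB
∠T = 178.57° − 167.16° = 11.41°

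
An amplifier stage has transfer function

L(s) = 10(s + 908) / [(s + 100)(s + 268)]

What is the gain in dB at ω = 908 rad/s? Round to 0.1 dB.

-36.6 dB

At s = jω = j908:
zero (s+908): 908 + j908 → |·| = √(908²+908²) = √1648928 ≈ 1284.1, ∠ = arctan(908/908) ≈ 45.00°
pole (s+100): 100 + j908 → |·| = √(100²+908²) = √834464 ≈ 913.49, ∠ = arctan(908/100) ≈ 83.72°
pole (s+268): 268 + j908 → |·| = √(268²+908²) = √896288 ≈ 946.72, ∠ = arctan(908/268) ≈ 73.56°
|L| = 10 · 1284.1 / 8.6482e+05 ≈ 0.014848
Gain = 20 log₁₀(0.014848) ≈ -36.57 dB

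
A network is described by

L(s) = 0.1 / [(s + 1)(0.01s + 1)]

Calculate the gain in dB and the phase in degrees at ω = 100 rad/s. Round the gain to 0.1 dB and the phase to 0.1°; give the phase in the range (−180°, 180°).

At ω = 100 rad/s:
pole (1 + j100·1) = 1 + j100 → |·| ≈ 100, ∠ ≈ 89.43°
pole (1 + j100·0.01) = 1 + j1 → |·| ≈ 1.4142, ∠ ≈ 45.00°
|L| = 0.1 · 1 / (100 · 1.4142) ≈ 0.00070711
Gain = 20 log₁₀(0.00070711) ≈ -63.01 dB
∠L = (0°) − (89.43° + 45.00°) = -134.43°

-63.0 dB, -134.4°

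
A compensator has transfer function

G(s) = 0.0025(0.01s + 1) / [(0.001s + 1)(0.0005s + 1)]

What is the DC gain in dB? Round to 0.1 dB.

-52.0 dB

G(0) = 0.0025 · 1 / 1 = 0.0025
20 log₁₀(0.0025) ≈ -52.04 dB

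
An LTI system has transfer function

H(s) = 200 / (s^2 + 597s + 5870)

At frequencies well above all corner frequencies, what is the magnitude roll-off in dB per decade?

Each pole contributes −20 dB/decade at high frequency; each zero contributes +20 dB/decade.
Net: 0 zero(s) − 2 pole(s) → -40 dB/decade.

-40 dB/decade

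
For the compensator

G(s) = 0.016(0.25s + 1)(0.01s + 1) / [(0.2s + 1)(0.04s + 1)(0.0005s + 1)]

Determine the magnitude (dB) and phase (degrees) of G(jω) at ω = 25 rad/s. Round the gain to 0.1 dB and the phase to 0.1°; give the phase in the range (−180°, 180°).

-36.8 dB, -29.5°

At ω = 25 rad/s:
zero (1 + j25·0.25) = 1 + j6.25 → |·| ≈ 6.3295, ∠ ≈ 80.91°
zero (1 + j25·0.01) = 1 + j0.25 → |·| ≈ 1.0308, ∠ ≈ 14.04°
pole (1 + j25·0.2) = 1 + j5 → |·| ≈ 5.099, ∠ ≈ 78.69°
pole (1 + j25·0.04) = 1 + j1 → |·| ≈ 1.4142, ∠ ≈ 45.00°
pole (1 + j25·0.0005) = 1 + j0.0125 → |·| ≈ 1.0001, ∠ ≈ 0.72°
|G| = 0.016 · 6.3295 · 1.0308 / (5.099 · 1.4142 · 1.0001) ≈ 0.014475
Gain = 20 log₁₀(0.014475) ≈ -36.79 dB
∠G = (80.91° + 14.04°) − (78.69° + 45.00° + 0.72°) = -29.46°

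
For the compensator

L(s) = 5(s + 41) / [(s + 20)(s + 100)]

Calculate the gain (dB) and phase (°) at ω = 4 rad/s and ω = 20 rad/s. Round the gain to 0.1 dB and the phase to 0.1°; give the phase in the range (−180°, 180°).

At s = jω = j4:
zero (s+41): 41 + j4 → |·| = √(41²+4²) = √1697 ≈ 41.195, ∠ = arctan(4/41) ≈ 5.57°
pole (s+20): 20 + j4 → |·| = √(20²+4²) = √416 ≈ 20.396, ∠ = arctan(4/20) ≈ 11.31°
pole (s+100): 100 + j4 → |·| = √(100²+4²) = √10016 ≈ 100.08, ∠ = arctan(4/100) ≈ 2.29°
|L| = 5 · 41.195 / 2041.2 ≈ 0.10091
Gain = 20 log₁₀(0.10091) ≈ -19.92 dB
∠L = 5.57° − 13.60° = -8.03°

At s = jω = j20:
zero (s+41): 41 + j20 → |·| = √(41²+20²) = √2081 ≈ 45.618, ∠ = arctan(20/41) ≈ 26.00°
pole (s+20): 20 + j20 → |·| = √(20²+20²) = √800 ≈ 28.284, ∠ = arctan(20/20) ≈ 45.00°
pole (s+100): 100 + j20 → |·| = √(100²+20²) = √10400 ≈ 101.98, ∠ = arctan(20/100) ≈ 11.31°
|L| = 5 · 45.618 / 2884.4 ≈ 0.079077
Gain = 20 log₁₀(0.079077) ≈ -22.04 dB
∠L = 26.00° − 56.31° = -30.31°

ω = 4: -19.9 dB, -8.0°; ω = 20: -22.0 dB, -30.3°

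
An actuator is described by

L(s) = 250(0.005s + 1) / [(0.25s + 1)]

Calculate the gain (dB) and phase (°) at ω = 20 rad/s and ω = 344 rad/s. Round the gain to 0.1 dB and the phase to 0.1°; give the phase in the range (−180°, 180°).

ω = 20: 33.9 dB, -73.0°; ω = 344: 15.2 dB, -29.5°

At ω = 20 rad/s:
zero (1 + j20·0.005) = 1 + j0.1 → |·| ≈ 1.005, ∠ ≈ 5.71°
pole (1 + j20·0.25) = 1 + j5 → |·| ≈ 5.099, ∠ ≈ 78.69°
|L| = 250 · 1.005 / (5.099) ≈ 49.274
Gain = 20 log₁₀(49.274) ≈ 33.85 dB
∠L = (5.71°) − (78.69°) = -72.98°

At ω = 344 rad/s:
zero (1 + j344·0.005) = 1 + j1.72 → |·| ≈ 1.9896, ∠ ≈ 59.83°
pole (1 + j344·0.25) = 1 + j86 → |·| ≈ 86.006, ∠ ≈ 89.33°
|L| = 250 · 1.9896 / (86.006) ≈ 5.7833
Gain = 20 log₁₀(5.7833) ≈ 15.24 dB
∠L = (59.83°) − (89.33°) = -29.50°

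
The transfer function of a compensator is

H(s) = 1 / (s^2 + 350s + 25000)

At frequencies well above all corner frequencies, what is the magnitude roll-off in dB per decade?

Each pole contributes −20 dB/decade at high frequency; each zero contributes +20 dB/decade.
Net: 0 zero(s) − 2 pole(s) → -40 dB/decade.

-40 dB/decade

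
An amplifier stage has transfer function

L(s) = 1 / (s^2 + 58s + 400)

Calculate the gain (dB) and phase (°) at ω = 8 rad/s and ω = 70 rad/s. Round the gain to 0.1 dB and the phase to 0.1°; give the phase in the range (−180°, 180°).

Substitute s = j8:
Numerator: 1 = 1 + j0
Denominator: (j8)^2 + 58(j8) + 400 = 336 + j464
|N| = √(1² + 0²) ≈ 1, ∠N ≈ 0.00°
|D| = √(336² + 464²) ≈ 572.88, ∠D ≈ 54.09°
|L| = 1 / 572.88 ≈ 0.0017456
Gain = 20 log₁₀(0.0017456) ≈ -55.16 dB
∠L = 0.00° − 54.09° = -54.09°

Substitute s = j70:
Numerator: 1 = 1 + j0
Denominator: (j70)^2 + 58(j70) + 400 = -4500 + j4060
|N| = √(1² + 0²) ≈ 1, ∠N ≈ 0.00°
|D| = √(4500² + 4060²) ≈ 6060.8, ∠D ≈ 137.94°
|L| = 1 / 6060.8 ≈ 0.00016499
Gain = 20 log₁₀(0.00016499) ≈ -75.65 dB
∠L = 0.00° − 137.94° = -137.94°

ω = 8: -55.2 dB, -54.1°; ω = 70: -75.7 dB, -137.9°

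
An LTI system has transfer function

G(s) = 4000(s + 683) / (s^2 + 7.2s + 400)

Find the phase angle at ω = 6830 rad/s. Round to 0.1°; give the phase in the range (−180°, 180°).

-95.7°

At s = jω = j6830:
zero (s+683): 683 + j6830 → |·| = √(683²+6830²) = √47115389 ≈ 6864.1, ∠ = arctan(6830/683) ≈ 84.29°
quadratic: (j6830)² + 7.2·j6830 + 400 = -46648500 + j49176 → |·| ≈ 4.6649e+07, ∠ ≈ 179.94°
∠G = 84.29° − 179.94° = -95.65°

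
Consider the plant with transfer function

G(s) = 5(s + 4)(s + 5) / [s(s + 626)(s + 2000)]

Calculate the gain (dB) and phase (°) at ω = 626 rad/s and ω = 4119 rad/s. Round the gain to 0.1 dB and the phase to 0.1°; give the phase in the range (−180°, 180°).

ω = 626: -55.5 dB, 26.8°; ω = 4119: -59.3 dB, -55.6°

At s = jω = j626:
zero (s+4): 4 + j626 → |·| = √(4²+626²) = √391892 ≈ 626.01, ∠ = arctan(626/4) ≈ 89.63°
zero (s+5): 5 + j626 → |·| = √(5²+626²) = √391901 ≈ 626.02, ∠ = arctan(626/5) ≈ 89.54°
pole (s+626): 626 + j626 → |·| = √(626²+626²) = √783752 ≈ 885.3, ∠ = arctan(626/626) ≈ 45.00°
pole (s+2000): 2000 + j626 → |·| = √(2000²+626²) = √4391876 ≈ 2095.7, ∠ = arctan(626/2000) ≈ 17.38°
pole at origin: |s| = 626, ∠ = 90.00° (in denominator)
|G| = 5 · 3.9189e+05 / 1.1614e+09 ≈ 0.0016871
Gain = 20 log₁₀(0.0016871) ≈ -55.46 dB
∠G = 179.17° − 152.38° = 26.79°

At s = jω = j4119:
zero (s+4): 4 + j4119 → |·| = √(4²+4119²) = √16966177 ≈ 4119, ∠ = arctan(4119/4) ≈ 89.94°
zero (s+5): 5 + j4119 → |·| = √(5²+4119²) = √16966186 ≈ 4119, ∠ = arctan(4119/5) ≈ 89.93°
pole (s+626): 626 + j4119 → |·| = √(626²+4119²) = √17358037 ≈ 4166.3, ∠ = arctan(4119/626) ≈ 81.36°
pole (s+2000): 2000 + j4119 → |·| = √(2000²+4119²) = √20966161 ≈ 4578.9, ∠ = arctan(4119/2000) ≈ 64.10°
pole at origin: |s| = 4119, ∠ = 90.00° (in denominator)
|G| = 5 · 1.6966e+07 / 7.8578e+10 ≈ 0.0010796
Gain = 20 log₁₀(0.0010796) ≈ -59.33 dB
∠G = 179.87° − 235.46° = -55.59°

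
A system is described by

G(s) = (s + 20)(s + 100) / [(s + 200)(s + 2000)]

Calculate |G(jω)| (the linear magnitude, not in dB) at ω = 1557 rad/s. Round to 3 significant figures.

At s = jω = j1557:
zero (s+20): 20 + j1557 → |·| = √(20²+1557²) = √2424649 ≈ 1557.1, ∠ = arctan(1557/20) ≈ 89.26°
zero (s+100): 100 + j1557 → |·| = √(100²+1557²) = √2434249 ≈ 1560.2, ∠ = arctan(1557/100) ≈ 86.33°
pole (s+200): 200 + j1557 → |·| = √(200²+1557²) = √2464249 ≈ 1569.8, ∠ = arctan(1557/200) ≈ 82.68°
pole (s+2000): 2000 + j1557 → |·| = √(2000²+1557²) = √6424249 ≈ 2534.6, ∠ = arctan(1557/2000) ≈ 37.90°
|G| = 1 · 2.4294e+06 / 3.9788e+06 ≈ 0.61059

0.611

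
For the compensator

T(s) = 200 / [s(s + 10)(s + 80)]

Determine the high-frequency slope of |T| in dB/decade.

-60 dB/decade

Each pole contributes −20 dB/decade at high frequency; each zero contributes +20 dB/decade.
Net: 0 zero(s) − 3 pole(s) → -60 dB/decade.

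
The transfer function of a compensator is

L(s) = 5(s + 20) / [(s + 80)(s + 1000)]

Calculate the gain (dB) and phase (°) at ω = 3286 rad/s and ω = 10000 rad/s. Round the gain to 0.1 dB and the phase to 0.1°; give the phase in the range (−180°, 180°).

At s = jω = j3286:
zero (s+20): 20 + j3286 → |·| = √(20²+3286²) = √10798196 ≈ 3286.1, ∠ = arctan(3286/20) ≈ 89.65°
pole (s+80): 80 + j3286 → |·| = √(80²+3286²) = √10804196 ≈ 3287, ∠ = arctan(3286/80) ≈ 88.61°
pole (s+1000): 1000 + j3286 → |·| = √(1000²+3286²) = √11797796 ≈ 3434.8, ∠ = arctan(3286/1000) ≈ 73.07°
|L| = 5 · 3286.1 / 1.129e+07 ≈ 0.0014553
Gain = 20 log₁₀(0.0014553) ≈ -56.74 dB
∠L = 89.65° − 161.68° = -72.03°

At s = jω = j10000:
zero (s+20): 20 + j10000 → |·| = √(20²+10000²) = √100000400 ≈ 10000, ∠ = arctan(10000/20) ≈ 89.89°
pole (s+80): 80 + j10000 → |·| = √(80²+10000²) = √100006400 ≈ 10000, ∠ = arctan(10000/80) ≈ 89.54°
pole (s+1000): 1000 + j10000 → |·| = √(1000²+10000²) = √101000000 ≈ 10050, ∠ = arctan(10000/1000) ≈ 84.29°
|L| = 5 · 10000 / 1.005e+08 ≈ 0.00049751
Gain = 20 log₁₀(0.00049751) ≈ -66.06 dB
∠L = 89.89° − 173.83° = -83.94°

ω = 3286: -56.7 dB, -72.0°; ω = 10000: -66.1 dB, -83.9°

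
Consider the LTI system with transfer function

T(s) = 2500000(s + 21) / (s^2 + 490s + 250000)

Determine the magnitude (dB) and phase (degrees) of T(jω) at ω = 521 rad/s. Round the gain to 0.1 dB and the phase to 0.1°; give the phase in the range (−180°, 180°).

74.1 dB, -7.1°

At s = jω = j521:
zero (s+21): 21 + j521 → |·| = √(21²+521²) = √271882 ≈ 521.42, ∠ = arctan(521/21) ≈ 87.69°
quadratic: (j521)² + 490·j521 + 250000 = -21441 + j255290 → |·| ≈ 2.5619e+05, ∠ ≈ 94.80°
|T| = 2500000 · 521.42 / 2.5619e+05 ≈ 5088.2
Gain = 20 log₁₀(5088.2) ≈ 74.13 dB
∠T = 87.69° − 94.80° = -7.11°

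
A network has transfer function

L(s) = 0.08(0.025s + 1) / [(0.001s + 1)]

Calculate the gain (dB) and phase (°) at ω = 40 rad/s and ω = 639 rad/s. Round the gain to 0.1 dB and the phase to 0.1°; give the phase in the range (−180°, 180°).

ω = 40: -18.9 dB, 42.7°; ω = 639: 0.7 dB, 53.8°

At ω = 40 rad/s:
zero (1 + j40·0.025) = 1 + j1 → |·| ≈ 1.4142, ∠ ≈ 45.00°
pole (1 + j40·0.001) = 1 + j0.04 → |·| ≈ 1.0008, ∠ ≈ 2.29°
|L| = 0.08 · 1.4142 / (1.0008) ≈ 0.11305
Gain = 20 log₁₀(0.11305) ≈ -18.93 dB
∠L = (45.00°) − (2.29°) = 42.71°

At ω = 639 rad/s:
zero (1 + j639·0.025) = 1 + j15.975 → |·| ≈ 16.006, ∠ ≈ 86.42°
pole (1 + j639·0.001) = 1 + j0.639 → |·| ≈ 1.1867, ∠ ≈ 32.58°
|L| = 0.08 · 16.006 / (1.1867) ≈ 1.079
Gain = 20 log₁₀(1.079) ≈ 0.66 dB
∠L = (86.42°) − (32.58°) = 53.84°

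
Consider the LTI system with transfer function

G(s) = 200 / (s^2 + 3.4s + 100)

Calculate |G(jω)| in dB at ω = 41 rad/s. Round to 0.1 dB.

-18.0 dB

At s = jω = j41:
quadratic: (j41)² + 3.4·j41 + 100 = -1581 + j139.4 → |·| ≈ 1587.1, ∠ ≈ 174.96°
|G| = 200 / 1587.1 ≈ 0.12602
Gain = 20 log₁₀(0.12602) ≈ -17.99 dB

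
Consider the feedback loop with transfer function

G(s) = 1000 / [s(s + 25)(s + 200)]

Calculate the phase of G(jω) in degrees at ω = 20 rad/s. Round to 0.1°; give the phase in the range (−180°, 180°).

-134.4°

At s = jω = j20:
pole (s+25): 25 + j20 → |·| = √(25²+20²) = √1025 ≈ 32.016, ∠ = arctan(20/25) ≈ 38.66°
pole (s+200): 200 + j20 → |·| = √(200²+20²) = √40400 ≈ 201, ∠ = arctan(20/200) ≈ 5.71°
pole at origin: |s| = 20, ∠ = 90.00° (in denominator)
∠G = 0.00° − 134.37° = -134.37°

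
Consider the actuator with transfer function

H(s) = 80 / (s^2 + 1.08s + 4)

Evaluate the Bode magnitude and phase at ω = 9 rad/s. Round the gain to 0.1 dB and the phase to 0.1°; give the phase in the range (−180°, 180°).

0.3 dB, -172.8°

At s = jω = j9:
quadratic: (j9)² + 1.08·j9 + 4 = -77 + j9.72 → |·| ≈ 77.611, ∠ ≈ 172.81°
|H| = 80 / 77.611 ≈ 1.0308
Gain = 20 log₁₀(1.0308) ≈ 0.26 dB
∠H = 0.00° − 172.81° = -172.81°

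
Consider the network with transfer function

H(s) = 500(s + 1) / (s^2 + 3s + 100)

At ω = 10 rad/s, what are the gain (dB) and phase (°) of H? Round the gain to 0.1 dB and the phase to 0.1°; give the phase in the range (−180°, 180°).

44.5 dB, -5.7°

At s = jω = j10:
zero (s+1): 1 + j10 → |·| = √(1²+10²) = √101 ≈ 10.05, ∠ = arctan(10/1) ≈ 84.29°
quadratic: (j10)² + 3·j10 + 100 = 0 + j30 → |·| ≈ 30, ∠ ≈ 90.00°
|H| = 500 · 10.05 / 30 ≈ 167.5
Gain = 20 log₁₀(167.5) ≈ 44.48 dB
∠H = 84.29° − 90.00° = -5.71°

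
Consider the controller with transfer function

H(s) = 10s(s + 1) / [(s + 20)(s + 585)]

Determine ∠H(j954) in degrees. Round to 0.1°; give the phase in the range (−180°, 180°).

At s = jω = j954:
zero (s+1): 1 + j954 → |·| = √(1²+954²) = √910117 ≈ 954, ∠ = arctan(954/1) ≈ 89.94°
zero at origin: s = j954 → |·| = 954, ∠ = 90.00°
pole (s+20): 20 + j954 → |·| = √(20²+954²) = √910516 ≈ 954.21, ∠ = arctan(954/20) ≈ 88.80°
pole (s+585): 585 + j954 → |·| = √(585²+954²) = √1252341 ≈ 1119.1, ∠ = arctan(954/585) ≈ 58.48°
∠H = 179.94° − 147.28° = 32.66°

32.7°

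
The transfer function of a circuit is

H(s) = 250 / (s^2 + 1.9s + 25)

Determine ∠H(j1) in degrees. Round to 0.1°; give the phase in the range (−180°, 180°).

-4.5°

At s = jω = j1:
quadratic: (j1)² + 1.9·j1 + 25 = 24 + j1.9 → |·| ≈ 24.075, ∠ ≈ 4.53°
∠H = 0.00° − 4.53° = -4.53°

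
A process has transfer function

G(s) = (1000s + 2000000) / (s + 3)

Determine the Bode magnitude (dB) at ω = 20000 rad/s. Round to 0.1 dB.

60.0 dB

Substitute s = j20000:
Numerator: 1000(j20000) + 2000000 = 2000000 + j20000000
Denominator: (j20000) + 3 = 3 + j20000
|N| = √(2000000² + 20000000²) ≈ 2.01e+07, ∠N ≈ 84.29°
|D| = √(3² + 20000²) ≈ 20000, ∠D ≈ 89.99°
|G| = 2.01e+07 / 20000 ≈ 1005
Gain = 20 log₁₀(1005) ≈ 60.04 dB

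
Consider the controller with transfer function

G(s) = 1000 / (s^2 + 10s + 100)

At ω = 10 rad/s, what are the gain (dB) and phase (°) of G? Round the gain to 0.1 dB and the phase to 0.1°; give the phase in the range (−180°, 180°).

20.0 dB, -90.0°

At s = jω = j10:
quadratic: (j10)² + 10·j10 + 100 = 0 + j100 → |·| ≈ 100, ∠ ≈ 90.00°
|G| = 1000 / 100 ≈ 10
Gain = 20 log₁₀(10) ≈ 20.00 dB
∠G = 0.00° − 90.00° = -90.00°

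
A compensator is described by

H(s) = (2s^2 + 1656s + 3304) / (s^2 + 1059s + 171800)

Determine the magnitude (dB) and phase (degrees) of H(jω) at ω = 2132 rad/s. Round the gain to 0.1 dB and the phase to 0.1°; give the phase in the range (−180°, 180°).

5.9 dB, 6.1°

Substitute s = j2132:
Numerator: 2(j2132)^2 + 1656(j2132) + 3304 = -9087544 + j3530592
Denominator: (j2132)^2 + 1059(j2132) + 171800 = -4373624 + j2257788
|N| = √(9087544² + 3530592²) ≈ 9.7493e+06, ∠N ≈ 158.77°
|D| = √(4373624² + 2257788²) ≈ 4.922e+06, ∠D ≈ 152.70°
|H| = 9.7493e+06 / 4.922e+06 ≈ 1.9808
Gain = 20 log₁₀(1.9808) ≈ 5.94 dB
∠H = 158.77° − 152.70° = 6.07°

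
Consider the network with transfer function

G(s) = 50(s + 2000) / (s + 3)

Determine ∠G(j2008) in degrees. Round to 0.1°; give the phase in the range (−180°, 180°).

-44.8°

At s = jω = j2008:
zero (s+2000): 2000 + j2008 → |·| = √(2000²+2008²) = √8032064 ≈ 2834.1, ∠ = arctan(2008/2000) ≈ 45.11°
pole (s+3): 3 + j2008 → |·| = √(3²+2008²) = √4032073 ≈ 2008, ∠ = arctan(2008/3) ≈ 89.91°
∠G = 45.11° − 89.91° = -44.80°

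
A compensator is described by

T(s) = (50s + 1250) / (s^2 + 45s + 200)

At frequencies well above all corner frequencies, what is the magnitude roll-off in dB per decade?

Each pole contributes −20 dB/decade at high frequency; each zero contributes +20 dB/decade.
Net: 1 zero(s) − 2 pole(s) → -20 dB/decade.

-20 dB/decade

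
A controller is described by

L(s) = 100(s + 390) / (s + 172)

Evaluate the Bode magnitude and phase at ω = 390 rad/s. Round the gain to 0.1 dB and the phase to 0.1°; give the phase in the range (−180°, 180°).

42.2 dB, -21.2°

At s = jω = j390:
zero (s+390): 390 + j390 → |·| = √(390²+390²) = √304200 ≈ 551.54, ∠ = arctan(390/390) ≈ 45.00°
pole (s+172): 172 + j390 → |·| = √(172²+390²) = √181684 ≈ 426.24, ∠ = arctan(390/172) ≈ 66.20°
|L| = 100 · 551.54 / 426.24 ≈ 129.4
Gain = 20 log₁₀(129.4) ≈ 42.24 dB
∠L = 45.00° − 66.20° = -21.20°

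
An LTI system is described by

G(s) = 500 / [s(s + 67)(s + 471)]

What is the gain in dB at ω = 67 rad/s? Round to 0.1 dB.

-75.6 dB

At s = jω = j67:
pole (s+67): 67 + j67 → |·| = √(67²+67²) = √8978 ≈ 94.752, ∠ = arctan(67/67) ≈ 45.00°
pole (s+471): 471 + j67 → |·| = √(471²+67²) = √226330 ≈ 475.74, ∠ = arctan(67/471) ≈ 8.10°
pole at origin: |s| = 67, ∠ = 90.00° (in denominator)
|G| = 500 / 3.0202e+06 ≈ 0.00016555
Gain = 20 log₁₀(0.00016555) ≈ -75.62 dB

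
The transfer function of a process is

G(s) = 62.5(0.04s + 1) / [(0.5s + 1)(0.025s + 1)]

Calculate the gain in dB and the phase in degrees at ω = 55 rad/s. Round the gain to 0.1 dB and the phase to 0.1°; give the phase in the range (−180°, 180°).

At ω = 55 rad/s:
zero (1 + j55·0.04) = 1 + j2.2 → |·| ≈ 2.4166, ∠ ≈ 65.56°
pole (1 + j55·0.5) = 1 + j27.5 → |·| ≈ 27.518, ∠ ≈ 87.92°
pole (1 + j55·0.025) = 1 + j1.375 → |·| ≈ 1.7002, ∠ ≈ 53.97°
|G| = 62.5 · 2.4166 / (27.518 · 1.7002) ≈ 3.2283
Gain = 20 log₁₀(3.2283) ≈ 10.18 dB
∠G = (65.56°) − (87.92° + 53.97°) = -76.33°

10.2 dB, -76.3°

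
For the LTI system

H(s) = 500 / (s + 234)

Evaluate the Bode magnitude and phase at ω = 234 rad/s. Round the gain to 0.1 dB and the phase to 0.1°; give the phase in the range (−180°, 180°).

Substitute s = j234:
Numerator: 500 = 500 + j0
Denominator: (j234) + 234 = 234 + j234
|N| = √(500² + 0²) ≈ 500, ∠N ≈ 0.00°
|D| = √(234² + 234²) ≈ 330.93, ∠D ≈ 45.00°
|H| = 500 / 330.93 ≈ 1.5109
Gain = 20 log₁₀(1.5109) ≈ 3.58 dB
∠H = 0.00° − 45.00° = -45.00°

3.6 dB, -45.0°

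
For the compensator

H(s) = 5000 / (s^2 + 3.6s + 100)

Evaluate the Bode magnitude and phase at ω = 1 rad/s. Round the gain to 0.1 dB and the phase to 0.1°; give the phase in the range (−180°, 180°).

At s = jω = j1:
quadratic: (j1)² + 3.6·j1 + 100 = 99 + j3.6 → |·| ≈ 99.065, ∠ ≈ 2.08°
|H| = 5000 / 99.065 ≈ 50.472
Gain = 20 log₁₀(50.472) ≈ 34.06 dB
∠H = 0.00° − 2.08° = -2.08°

34.1 dB, -2.1°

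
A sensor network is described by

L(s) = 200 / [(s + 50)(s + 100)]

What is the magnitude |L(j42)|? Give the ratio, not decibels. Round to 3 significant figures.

At s = jω = j42:
pole (s+50): 50 + j42 → |·| = √(50²+42²) = √4264 ≈ 65.299, ∠ = arctan(42/50) ≈ 40.03°
pole (s+100): 100 + j42 → |·| = √(100²+42²) = √11764 ≈ 108.46, ∠ = arctan(42/100) ≈ 22.78°
|L| = 200 / 7082.3 ≈ 0.028239

0.0282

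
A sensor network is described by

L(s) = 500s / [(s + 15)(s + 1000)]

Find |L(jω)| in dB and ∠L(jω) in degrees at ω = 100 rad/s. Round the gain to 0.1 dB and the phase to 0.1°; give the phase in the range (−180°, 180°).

-6.2 dB, 2.8°

At s = jω = j100:
zero at origin: s = j100 → |·| = 100, ∠ = 90.00°
pole (s+15): 15 + j100 → |·| = √(15²+100²) = √10225 ≈ 101.12, ∠ = arctan(100/15) ≈ 81.47°
pole (s+1000): 1000 + j100 → |·| = √(1000²+100²) = √1010000 ≈ 1005, ∠ = arctan(100/1000) ≈ 5.71°
|L| = 500 · 100 / 1.0163e+05 ≈ 0.49198
Gain = 20 log₁₀(0.49198) ≈ -6.16 dB
∠L = 90.00° − 87.18° = 2.82°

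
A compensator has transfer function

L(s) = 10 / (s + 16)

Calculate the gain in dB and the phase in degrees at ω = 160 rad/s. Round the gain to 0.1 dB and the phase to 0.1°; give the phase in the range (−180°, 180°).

Substitute s = j160:
Numerator: 10 = 10 + j0
Denominator: (j160) + 16 = 16 + j160
|N| = √(10² + 0²) ≈ 10, ∠N ≈ 0.00°
|D| = √(16² + 160²) ≈ 160.8, ∠D ≈ 84.29°
|L| = 10 / 160.8 ≈ 0.062189
Gain = 20 log₁₀(0.062189) ≈ -24.13 dB
∠L = 0.00° − 84.29° = -84.29°

-24.1 dB, -84.3°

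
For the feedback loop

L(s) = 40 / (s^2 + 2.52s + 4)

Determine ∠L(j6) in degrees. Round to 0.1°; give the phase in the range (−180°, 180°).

-154.7°

At s = jω = j6:
quadratic: (j6)² + 2.52·j6 + 4 = -32 + j15.12 → |·| ≈ 35.392, ∠ ≈ 154.71°
∠L = 0.00° − 154.71° = -154.71°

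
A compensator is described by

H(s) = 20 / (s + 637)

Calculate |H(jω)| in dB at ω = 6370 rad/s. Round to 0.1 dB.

At s = jω = j6370:
pole (s+637): 637 + j6370 → |·| = √(637²+6370²) = √40982669 ≈ 6401.8, ∠ = arctan(6370/637) ≈ 84.29°
|H| = 20 / 6401.8 ≈ 0.0031241
Gain = 20 log₁₀(0.0031241) ≈ -50.11 dB

-50.1 dB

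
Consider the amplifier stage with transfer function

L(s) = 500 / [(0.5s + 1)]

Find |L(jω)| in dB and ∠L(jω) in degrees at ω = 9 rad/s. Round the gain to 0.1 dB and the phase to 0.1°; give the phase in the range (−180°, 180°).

At ω = 9 rad/s:
pole (1 + j9·0.5) = 1 + j4.5 → |·| ≈ 4.6098, ∠ ≈ 77.47°
|L| = 500 · 1 / (4.6098) ≈ 108.46
Gain = 20 log₁₀(108.46) ≈ 40.71 dB
∠L = (0°) − (77.47°) = -77.47°

40.7 dB, -77.5°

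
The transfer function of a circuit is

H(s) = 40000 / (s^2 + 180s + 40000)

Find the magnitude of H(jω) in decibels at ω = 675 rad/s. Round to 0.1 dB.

At s = jω = j675:
quadratic: (j675)² + 180·j675 + 40000 = -415625 + j121500 → |·| ≈ 4.3302e+05, ∠ ≈ 163.70°
|H| = 40000 / 4.3302e+05 ≈ 0.092374
Gain = 20 log₁₀(0.092374) ≈ -20.69 dB

-20.7 dB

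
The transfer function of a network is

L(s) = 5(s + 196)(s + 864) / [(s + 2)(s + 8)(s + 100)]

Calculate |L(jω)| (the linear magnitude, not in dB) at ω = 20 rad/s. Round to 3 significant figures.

19.3

At s = jω = j20:
zero (s+196): 196 + j20 → |·| = √(196²+20²) = √38816 ≈ 197.02, ∠ = arctan(20/196) ≈ 5.83°
zero (s+864): 864 + j20 → |·| = √(864²+20²) = √746896 ≈ 864.23, ∠ = arctan(20/864) ≈ 1.33°
pole (s+2): 2 + j20 → |·| = √(2²+20²) = √404 ≈ 20.1, ∠ = arctan(20/2) ≈ 84.29°
pole (s+8): 8 + j20 → |·| = √(8²+20²) = √464 ≈ 21.541, ∠ = arctan(20/8) ≈ 68.20°
pole (s+100): 100 + j20 → |·| = √(100²+20²) = √10400 ≈ 101.98, ∠ = arctan(20/100) ≈ 11.31°
|L| = 5 · 1.7027e+05 / 44155 ≈ 19.281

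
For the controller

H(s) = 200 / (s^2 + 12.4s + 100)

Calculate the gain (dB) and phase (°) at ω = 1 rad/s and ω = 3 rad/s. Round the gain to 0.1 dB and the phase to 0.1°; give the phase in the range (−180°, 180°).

At s = jω = j1:
quadratic: (j1)² + 12.4·j1 + 100 = 99 + j12.4 → |·| ≈ 99.774, ∠ ≈ 7.14°
|H| = 200 / 99.774 ≈ 2.0045
Gain = 20 log₁₀(2.0045) ≈ 6.04 dB
∠H = 0.00° − 7.14° = -7.14°

At s = jω = j3:
quadratic: (j3)² + 12.4·j3 + 100 = 91 + j37.2 → |·| ≈ 98.31, ∠ ≈ 22.23°
|H| = 200 / 98.31 ≈ 2.0344
Gain = 20 log₁₀(2.0344) ≈ 6.17 dB
∠H = 0.00° − 22.23° = -22.23°

ω = 1: 6.0 dB, -7.1°; ω = 3: 6.2 dB, -22.2°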